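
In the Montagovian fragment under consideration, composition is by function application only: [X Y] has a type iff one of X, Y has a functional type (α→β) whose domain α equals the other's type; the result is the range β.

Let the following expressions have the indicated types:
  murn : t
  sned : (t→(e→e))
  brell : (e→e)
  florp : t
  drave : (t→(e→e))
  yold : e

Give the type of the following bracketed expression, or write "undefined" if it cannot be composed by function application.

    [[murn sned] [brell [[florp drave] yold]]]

e

[murn sned]: functor sned : (t→(e→e)), argument murn : t; result (e→e).
[florp drave]: functor drave : (t→(e→e)), argument florp : t; result (e→e).
[[florp drave] yold]: functor [florp drave] : (e→e), argument yold : e; result e.
[brell [[florp drave] yold]]: functor brell : (e→e), argument [[florp drave] yold] : e; result e.
[[murn sned] [brell [[florp drave] yold]]]: functor [murn sned] : (e→e), argument [brell [[florp drave] yold]] : e; result e.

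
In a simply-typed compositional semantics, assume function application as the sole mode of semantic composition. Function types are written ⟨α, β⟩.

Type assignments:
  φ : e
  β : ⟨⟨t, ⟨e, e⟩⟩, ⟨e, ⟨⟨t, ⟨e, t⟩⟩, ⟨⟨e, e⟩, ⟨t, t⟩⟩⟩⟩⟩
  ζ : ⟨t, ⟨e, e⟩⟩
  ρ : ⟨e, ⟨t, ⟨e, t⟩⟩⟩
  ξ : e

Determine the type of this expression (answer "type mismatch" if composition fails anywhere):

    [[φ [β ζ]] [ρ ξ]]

⟨⟨e, e⟩, ⟨t, t⟩⟩

[β ζ]: functor β : ⟨⟨t, ⟨e, e⟩⟩, ⟨e, ⟨⟨t, ⟨e, t⟩⟩, ⟨⟨e, e⟩, ⟨t, t⟩⟩⟩⟩⟩, argument ζ : ⟨t, ⟨e, e⟩⟩; result ⟨e, ⟨⟨t, ⟨e, t⟩⟩, ⟨⟨e, e⟩, ⟨t, t⟩⟩⟩⟩.
[φ [β ζ]]: functor [β ζ] : ⟨e, ⟨⟨t, ⟨e, t⟩⟩, ⟨⟨e, e⟩, ⟨t, t⟩⟩⟩⟩, argument φ : e; result ⟨⟨t, ⟨e, t⟩⟩, ⟨⟨e, e⟩, ⟨t, t⟩⟩⟩.
[ρ ξ]: functor ρ : ⟨e, ⟨t, ⟨e, t⟩⟩⟩, argument ξ : e; result ⟨t, ⟨e, t⟩⟩.
[[φ [β ζ]] [ρ ξ]]: functor [φ [β ζ]] : ⟨⟨t, ⟨e, t⟩⟩, ⟨⟨e, e⟩, ⟨t, t⟩⟩⟩, argument [ρ ξ] : ⟨t, ⟨e, t⟩⟩; result ⟨⟨e, e⟩, ⟨t, t⟩⟩.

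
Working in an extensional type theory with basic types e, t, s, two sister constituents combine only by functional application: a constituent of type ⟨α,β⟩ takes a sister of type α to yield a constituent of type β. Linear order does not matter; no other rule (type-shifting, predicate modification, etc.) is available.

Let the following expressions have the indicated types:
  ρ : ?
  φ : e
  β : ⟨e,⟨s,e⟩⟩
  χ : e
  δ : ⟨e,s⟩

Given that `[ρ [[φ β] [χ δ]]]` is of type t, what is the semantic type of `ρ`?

⟨e,t⟩

[ρ [[φ β] [χ δ]]] is required to be t. [[φ β] [χ δ]] : e cannot yield t as functor, so ρ : ⟨e,t⟩.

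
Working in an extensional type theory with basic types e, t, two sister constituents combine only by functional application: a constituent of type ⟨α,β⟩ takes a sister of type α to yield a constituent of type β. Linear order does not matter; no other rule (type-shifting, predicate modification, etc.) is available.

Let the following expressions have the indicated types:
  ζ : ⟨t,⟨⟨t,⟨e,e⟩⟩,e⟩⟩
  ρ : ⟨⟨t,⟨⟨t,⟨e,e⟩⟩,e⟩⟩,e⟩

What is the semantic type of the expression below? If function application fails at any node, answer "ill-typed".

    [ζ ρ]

[ζ ρ]: ρ is ⟨⟨t,⟨⟨t,⟨e,e⟩⟩,e⟩⟩,e⟩, ζ is ⟨t,⟨⟨t,⟨e,e⟩⟩,e⟩⟩; result e.

e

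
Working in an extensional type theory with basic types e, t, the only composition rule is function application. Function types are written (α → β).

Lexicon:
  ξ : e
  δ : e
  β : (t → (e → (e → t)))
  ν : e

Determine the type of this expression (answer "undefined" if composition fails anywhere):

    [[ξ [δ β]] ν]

At [δ β]: neither e nor (t → (e → (e → t))) can take the other as argument; the node is ill-typed.

undefined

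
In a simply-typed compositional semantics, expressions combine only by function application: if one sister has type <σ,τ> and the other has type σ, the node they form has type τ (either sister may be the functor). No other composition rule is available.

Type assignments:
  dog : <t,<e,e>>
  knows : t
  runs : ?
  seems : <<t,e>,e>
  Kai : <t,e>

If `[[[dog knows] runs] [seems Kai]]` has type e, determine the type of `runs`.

<<e,e>,<e,e>>

For [[[dog knows] runs] [seems Kai]] to have type e with [seems Kai] of type e, [[dog knows] runs] must be the function: [[dog knows] runs] : <e,e>.
For [[dog knows] runs] to have type <e,e> with [dog knows] of type <e,e>, runs must be the function: runs : <<e,e>,<e,e>>.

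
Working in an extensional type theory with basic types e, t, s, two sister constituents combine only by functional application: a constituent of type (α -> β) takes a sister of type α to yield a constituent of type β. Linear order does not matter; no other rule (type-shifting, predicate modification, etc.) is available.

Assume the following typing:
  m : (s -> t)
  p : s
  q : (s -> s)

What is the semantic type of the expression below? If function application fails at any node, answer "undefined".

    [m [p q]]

t

[p q]: q is (s -> s), p is s; result s.
[m [p q]]: m is (s -> t), [p q] is s; result t.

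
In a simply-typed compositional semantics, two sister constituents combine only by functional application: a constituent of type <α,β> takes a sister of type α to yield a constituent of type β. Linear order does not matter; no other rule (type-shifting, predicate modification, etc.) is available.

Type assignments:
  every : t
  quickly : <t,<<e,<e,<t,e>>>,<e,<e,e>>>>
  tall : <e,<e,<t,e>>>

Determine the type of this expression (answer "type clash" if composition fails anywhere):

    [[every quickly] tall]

<e,<e,e>>

[every quickly]: quickly is <t,<<e,<e,<t,e>>>,<e,<e,e>>>>, every is t; result <<e,<e,<t,e>>>,<e,<e,e>>>.
[[every quickly] tall]: [every quickly] is <<e,<e,<t,e>>>,<e,<e,e>>>, tall is <e,<e,<t,e>>>; result <e,<e,e>>.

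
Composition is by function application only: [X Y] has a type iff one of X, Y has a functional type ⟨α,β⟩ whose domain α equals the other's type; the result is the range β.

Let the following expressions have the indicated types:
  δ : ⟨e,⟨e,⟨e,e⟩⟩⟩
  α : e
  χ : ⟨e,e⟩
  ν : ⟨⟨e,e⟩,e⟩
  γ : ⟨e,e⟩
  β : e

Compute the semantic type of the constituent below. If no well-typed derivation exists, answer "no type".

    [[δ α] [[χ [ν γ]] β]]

no type

[δ α] — δ of type ⟨e,⟨e,⟨e,e⟩⟩⟩ combines with α of type e: type ⟨e,⟨e,e⟩⟩.
[ν γ] — ν of type ⟨⟨e,e⟩,e⟩ combines with γ of type ⟨e,e⟩: type e.
[χ [ν γ]] — χ of type ⟨e,e⟩ combines with [ν γ] of type e: type e.
At [[χ [ν γ]] β]: neither e nor e can take the other as argument; the node is ill-typed.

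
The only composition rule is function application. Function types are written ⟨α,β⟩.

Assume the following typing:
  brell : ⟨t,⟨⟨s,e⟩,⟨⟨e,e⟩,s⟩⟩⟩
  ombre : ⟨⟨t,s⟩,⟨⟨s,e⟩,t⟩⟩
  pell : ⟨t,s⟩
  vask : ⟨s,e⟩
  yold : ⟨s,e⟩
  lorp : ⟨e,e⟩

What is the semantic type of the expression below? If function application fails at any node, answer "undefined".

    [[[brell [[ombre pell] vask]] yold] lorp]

s

[ombre pell]: ombre is ⟨⟨t,s⟩,⟨⟨s,e⟩,t⟩⟩, pell is ⟨t,s⟩; result ⟨⟨s,e⟩,t⟩.
[[ombre pell] vask]: [ombre pell] is ⟨⟨s,e⟩,t⟩, vask is ⟨s,e⟩; result t.
[brell [[ombre pell] vask]]: brell is ⟨t,⟨⟨s,e⟩,⟨⟨e,e⟩,s⟩⟩⟩, [[ombre pell] vask] is t; result ⟨⟨s,e⟩,⟨⟨e,e⟩,s⟩⟩.
[[brell [[ombre pell] vask]] yold]: [brell [[ombre pell] vask]] is ⟨⟨s,e⟩,⟨⟨e,e⟩,s⟩⟩, yold is ⟨s,e⟩; result ⟨⟨e,e⟩,s⟩.
[[[brell [[ombre pell] vask]] yold] lorp]: [[brell [[ombre pell] vask]] yold] is ⟨⟨e,e⟩,s⟩, lorp is ⟨e,e⟩; result s.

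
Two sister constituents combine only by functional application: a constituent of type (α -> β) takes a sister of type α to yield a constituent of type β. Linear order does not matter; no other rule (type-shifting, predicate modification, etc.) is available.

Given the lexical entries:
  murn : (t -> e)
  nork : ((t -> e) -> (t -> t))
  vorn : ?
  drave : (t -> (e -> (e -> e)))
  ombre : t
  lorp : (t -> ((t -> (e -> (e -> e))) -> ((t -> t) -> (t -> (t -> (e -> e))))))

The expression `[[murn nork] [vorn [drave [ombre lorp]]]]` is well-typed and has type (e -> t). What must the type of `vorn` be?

At [[murn nork] [vorn [drave [ombre lorp]]]] (required: (e -> t)): [murn nork] is (t -> t), which is not a function with range (e -> t); hence [vorn [drave [ombre lorp]]] is the functor — type ((t -> t) -> (e -> t)).
At [vorn [drave [ombre lorp]]] (required: ((t -> t) -> (e -> t))): [drave [ombre lorp]] is ((t -> t) -> (t -> (t -> (e -> e)))), which is not a function with range ((t -> t) -> (e -> t)); hence vorn is the functor — type (((t -> t) -> (t -> (t -> (e -> e)))) -> ((t -> t) -> (e -> t))).

(((t -> t) -> (t -> (t -> (e -> e)))) -> ((t -> t) -> (e -> t)))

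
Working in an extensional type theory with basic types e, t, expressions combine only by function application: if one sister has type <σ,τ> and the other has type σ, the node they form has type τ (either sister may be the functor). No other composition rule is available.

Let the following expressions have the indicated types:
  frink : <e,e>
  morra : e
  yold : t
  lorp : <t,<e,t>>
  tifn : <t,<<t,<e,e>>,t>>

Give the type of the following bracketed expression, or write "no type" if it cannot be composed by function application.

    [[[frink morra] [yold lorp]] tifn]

[frink morra]: <e,e> applied to e yields e.
[yold lorp]: <t,<e,t>> applied to t yields <e,t>.
[[frink morra] [yold lorp]]: <e,t> applied to e yields t.
[[[frink morra] [yold lorp]] tifn]: <t,<<t,<e,e>>,t>> applied to t yields <<t,<e,e>>,t>.

<<t,<e,e>>,t>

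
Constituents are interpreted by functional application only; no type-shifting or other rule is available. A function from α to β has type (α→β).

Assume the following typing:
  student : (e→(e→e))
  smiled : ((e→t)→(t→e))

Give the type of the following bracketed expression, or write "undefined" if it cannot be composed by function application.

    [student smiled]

undefined

[student smiled]: (e→(e→e)) and ((e→t)→(t→e)) cannot combine by function application — type clash.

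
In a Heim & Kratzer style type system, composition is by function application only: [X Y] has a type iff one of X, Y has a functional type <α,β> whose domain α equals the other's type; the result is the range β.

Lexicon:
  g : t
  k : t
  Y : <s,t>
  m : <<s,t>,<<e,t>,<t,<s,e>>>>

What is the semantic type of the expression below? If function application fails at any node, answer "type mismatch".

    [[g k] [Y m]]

type mismatch

[g k]: t with t — neither is a function whose domain matches the other; composition fails here.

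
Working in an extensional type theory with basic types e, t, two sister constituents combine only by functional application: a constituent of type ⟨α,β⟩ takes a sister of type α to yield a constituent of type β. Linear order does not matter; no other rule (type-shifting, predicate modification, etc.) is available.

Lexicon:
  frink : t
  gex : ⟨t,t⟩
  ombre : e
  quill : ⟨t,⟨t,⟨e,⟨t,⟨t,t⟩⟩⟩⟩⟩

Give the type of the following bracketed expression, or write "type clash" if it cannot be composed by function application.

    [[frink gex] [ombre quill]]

[frink gex]: functor gex : ⟨t,t⟩, argument frink : t; result t.
At [ombre quill]: neither e nor ⟨t,⟨t,⟨e,⟨t,⟨t,t⟩⟩⟩⟩⟩ can take the other as argument; the node is ill-typed.

type clash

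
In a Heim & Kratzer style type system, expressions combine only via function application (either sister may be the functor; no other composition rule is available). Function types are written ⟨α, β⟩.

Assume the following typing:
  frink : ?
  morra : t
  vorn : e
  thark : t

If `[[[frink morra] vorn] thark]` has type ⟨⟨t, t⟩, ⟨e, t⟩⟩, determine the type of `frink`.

For [[[frink morra] vorn] thark] to have type ⟨⟨t, t⟩, ⟨e, t⟩⟩ with thark of type t, [[frink morra] vorn] must be the function: [[frink morra] vorn] : ⟨t, ⟨⟨t, t⟩, ⟨e, t⟩⟩⟩.
For [[frink morra] vorn] to have type ⟨t, ⟨⟨t, t⟩, ⟨e, t⟩⟩⟩ with vorn of type e, [frink morra] must be the function: [frink morra] : ⟨e, ⟨t, ⟨⟨t, t⟩, ⟨e, t⟩⟩⟩⟩.
For [frink morra] to have type ⟨e, ⟨t, ⟨⟨t, t⟩, ⟨e, t⟩⟩⟩⟩ with morra of type t, frink must be the function: frink : ⟨t, ⟨e, ⟨t, ⟨⟨t, t⟩, ⟨e, t⟩⟩⟩⟩⟩.

⟨t, ⟨e, ⟨t, ⟨⟨t, t⟩, ⟨e, t⟩⟩⟩⟩⟩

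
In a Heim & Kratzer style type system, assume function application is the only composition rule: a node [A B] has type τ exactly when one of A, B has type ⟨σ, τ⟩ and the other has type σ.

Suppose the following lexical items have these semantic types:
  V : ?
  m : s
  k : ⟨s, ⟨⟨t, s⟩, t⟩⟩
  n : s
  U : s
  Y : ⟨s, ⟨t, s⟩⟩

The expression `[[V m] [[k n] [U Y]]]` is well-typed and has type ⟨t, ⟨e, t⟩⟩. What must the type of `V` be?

⟨s, ⟨t, ⟨t, ⟨e, t⟩⟩⟩⟩

[[V m] [[k n] [U Y]]] is required to be ⟨t, ⟨e, t⟩⟩. [[k n] [U Y]] : t cannot yield ⟨t, ⟨e, t⟩⟩ as functor, so [V m] : ⟨t, ⟨t, ⟨e, t⟩⟩⟩.
[V m] is required to be ⟨t, ⟨t, ⟨e, t⟩⟩⟩. m : s cannot yield ⟨t, ⟨t, ⟨e, t⟩⟩⟩ as functor, so V : ⟨s, ⟨t, ⟨t, ⟨e, t⟩⟩⟩⟩.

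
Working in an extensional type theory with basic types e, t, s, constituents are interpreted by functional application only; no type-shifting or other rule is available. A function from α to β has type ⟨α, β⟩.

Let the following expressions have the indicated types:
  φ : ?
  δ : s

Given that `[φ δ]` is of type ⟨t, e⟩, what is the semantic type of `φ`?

At [φ δ] (required: ⟨t, e⟩): δ is s, which is not a function with range ⟨t, e⟩; hence φ is the functor — type ⟨s, ⟨t, e⟩⟩.

⟨s, ⟨t, e⟩⟩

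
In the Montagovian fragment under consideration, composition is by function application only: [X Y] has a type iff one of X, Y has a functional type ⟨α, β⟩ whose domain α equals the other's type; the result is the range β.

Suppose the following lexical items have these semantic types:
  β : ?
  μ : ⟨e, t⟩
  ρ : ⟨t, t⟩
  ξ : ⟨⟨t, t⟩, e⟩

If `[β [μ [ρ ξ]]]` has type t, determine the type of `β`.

⟨t, t⟩

[β [μ [ρ ξ]]] must have type t. The sister [μ [ρ ξ]] has type t; that is not a function onto t, so β must be the functor, of type ⟨t, t⟩.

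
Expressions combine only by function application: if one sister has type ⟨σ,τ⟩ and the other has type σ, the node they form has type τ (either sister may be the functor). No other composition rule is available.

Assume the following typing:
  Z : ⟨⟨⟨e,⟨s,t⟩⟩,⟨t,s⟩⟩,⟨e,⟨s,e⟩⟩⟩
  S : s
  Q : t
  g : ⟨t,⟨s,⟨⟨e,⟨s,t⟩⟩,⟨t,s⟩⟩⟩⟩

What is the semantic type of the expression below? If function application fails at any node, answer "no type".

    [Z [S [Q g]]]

[Q g]: ⟨t,⟨s,⟨⟨e,⟨s,t⟩⟩,⟨t,s⟩⟩⟩⟩ applied to t yields ⟨s,⟨⟨e,⟨s,t⟩⟩,⟨t,s⟩⟩⟩.
[S [Q g]]: ⟨s,⟨⟨e,⟨s,t⟩⟩,⟨t,s⟩⟩⟩ applied to s yields ⟨⟨e,⟨s,t⟩⟩,⟨t,s⟩⟩.
[Z [S [Q g]]]: ⟨⟨⟨e,⟨s,t⟩⟩,⟨t,s⟩⟩,⟨e,⟨s,e⟩⟩⟩ applied to ⟨⟨e,⟨s,t⟩⟩,⟨t,s⟩⟩ yields ⟨e,⟨s,e⟩⟩.

⟨e,⟨s,e⟩⟩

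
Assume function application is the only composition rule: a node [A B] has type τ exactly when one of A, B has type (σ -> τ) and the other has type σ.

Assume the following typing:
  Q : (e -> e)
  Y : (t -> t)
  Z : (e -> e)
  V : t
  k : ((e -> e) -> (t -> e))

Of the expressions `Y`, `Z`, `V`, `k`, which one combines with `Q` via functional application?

k

Y : (t -> t) — does not combine with Q.
Z : (e -> e) — does not combine with Q.
V : t — does not combine with Q.
k — combines: k : ((e -> e) -> (t -> e)) takes Q : (e -> e) as argument, giving (t -> e).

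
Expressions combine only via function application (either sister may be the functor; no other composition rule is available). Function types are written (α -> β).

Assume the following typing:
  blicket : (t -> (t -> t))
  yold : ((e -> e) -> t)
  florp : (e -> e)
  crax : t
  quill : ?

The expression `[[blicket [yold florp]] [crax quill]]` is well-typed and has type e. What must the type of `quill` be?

At [[blicket [yold florp]] [crax quill]] (required: e): [blicket [yold florp]] is (t -> t), which is not a function with range e; hence [crax quill] is the functor — type ((t -> t) -> e).
At [crax quill] (required: ((t -> t) -> e)): crax is t, which is not a function with range ((t -> t) -> e); hence quill is the functor — type (t -> ((t -> t) -> e)).

(t -> ((t -> t) -> e))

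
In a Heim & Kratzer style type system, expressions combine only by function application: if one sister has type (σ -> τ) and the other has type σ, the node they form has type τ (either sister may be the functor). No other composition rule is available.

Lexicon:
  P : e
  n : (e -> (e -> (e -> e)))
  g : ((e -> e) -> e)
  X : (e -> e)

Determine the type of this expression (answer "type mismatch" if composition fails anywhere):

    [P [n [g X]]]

[g X]: g is ((e -> e) -> e), X is (e -> e); result e.
[n [g X]]: n is (e -> (e -> (e -> e))), [g X] is e; result (e -> (e -> e)).
[P [n [g X]]]: [n [g X]] is (e -> (e -> e)), P is e; result (e -> e).

(e -> e)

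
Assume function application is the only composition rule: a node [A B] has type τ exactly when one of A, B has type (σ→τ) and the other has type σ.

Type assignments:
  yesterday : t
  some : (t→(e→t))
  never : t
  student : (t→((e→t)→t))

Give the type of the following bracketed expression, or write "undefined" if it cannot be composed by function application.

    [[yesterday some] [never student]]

At [yesterday some], some : (t→(e→t)) takes yesterday : t, giving (e→t).
At [never student], student : (t→((e→t)→t)) takes never : t, giving ((e→t)→t).
At [[yesterday some] [never student]], [never student] : ((e→t)→t) takes [yesterday some] : (e→t), giving t.

t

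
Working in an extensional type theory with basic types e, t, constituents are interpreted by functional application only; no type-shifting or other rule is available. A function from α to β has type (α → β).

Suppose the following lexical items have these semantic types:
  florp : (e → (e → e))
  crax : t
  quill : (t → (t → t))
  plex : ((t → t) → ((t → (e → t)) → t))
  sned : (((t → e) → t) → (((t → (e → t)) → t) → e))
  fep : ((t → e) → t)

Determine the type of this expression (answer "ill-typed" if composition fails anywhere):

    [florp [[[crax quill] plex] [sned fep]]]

(e → e)

At [crax quill], quill : (t → (t → t)) takes crax : t, giving (t → t).
At [[crax quill] plex], plex : ((t → t) → ((t → (e → t)) → t)) takes [crax quill] : (t → t), giving ((t → (e → t)) → t).
At [sned fep], sned : (((t → e) → t) → (((t → (e → t)) → t) → e)) takes fep : ((t → e) → t), giving (((t → (e → t)) → t) → e).
At [[[crax quill] plex] [sned fep]], [sned fep] : (((t → (e → t)) → t) → e) takes [[crax quill] plex] : ((t → (e → t)) → t), giving e.
At [florp [[[crax quill] plex] [sned fep]]], florp : (e → (e → e)) takes [[[crax quill] plex] [sned fep]] : e, giving (e → e).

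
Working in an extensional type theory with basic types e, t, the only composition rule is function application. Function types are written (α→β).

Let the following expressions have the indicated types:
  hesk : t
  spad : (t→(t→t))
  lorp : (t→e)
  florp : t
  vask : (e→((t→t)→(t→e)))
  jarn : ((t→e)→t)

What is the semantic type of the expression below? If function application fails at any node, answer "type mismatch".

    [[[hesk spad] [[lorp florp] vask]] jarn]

[hesk spad] — spad of type (t→(t→t)) combines with hesk of type t: type (t→t).
[lorp florp] — lorp of type (t→e) combines with florp of type t: type e.
[[lorp florp] vask] — vask of type (e→((t→t)→(t→e))) combines with [lorp florp] of type e: type ((t→t)→(t→e)).
[[hesk spad] [[lorp florp] vask]] — [[lorp florp] vask] of type ((t→t)→(t→e)) combines with [hesk spad] of type (t→t): type (t→e).
[[[hesk spad] [[lorp florp] vask]] jarn] — jarn of type ((t→e)→t) combines with [[hesk spad] [[lorp florp] vask]] of type (t→e): type t.

t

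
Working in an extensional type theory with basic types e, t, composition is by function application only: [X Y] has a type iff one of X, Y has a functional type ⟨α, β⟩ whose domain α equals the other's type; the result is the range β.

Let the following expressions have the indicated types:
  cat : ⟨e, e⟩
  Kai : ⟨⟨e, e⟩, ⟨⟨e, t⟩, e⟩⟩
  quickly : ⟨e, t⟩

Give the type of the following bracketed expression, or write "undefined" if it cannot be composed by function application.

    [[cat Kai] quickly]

[cat Kai]: Kai is ⟨⟨e, e⟩, ⟨⟨e, t⟩, e⟩⟩, cat is ⟨e, e⟩; result ⟨⟨e, t⟩, e⟩.
[[cat Kai] quickly]: [cat Kai] is ⟨⟨e, t⟩, e⟩, quickly is ⟨e, t⟩; result e.

e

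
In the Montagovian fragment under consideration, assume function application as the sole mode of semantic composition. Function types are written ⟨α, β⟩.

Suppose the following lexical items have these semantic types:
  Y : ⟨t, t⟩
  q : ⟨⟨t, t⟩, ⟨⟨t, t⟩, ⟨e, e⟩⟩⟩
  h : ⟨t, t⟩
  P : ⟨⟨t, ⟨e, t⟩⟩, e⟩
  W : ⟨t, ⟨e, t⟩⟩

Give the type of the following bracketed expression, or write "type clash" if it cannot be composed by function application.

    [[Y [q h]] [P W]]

[q h]: functor q : ⟨⟨t, t⟩, ⟨⟨t, t⟩, ⟨e, e⟩⟩⟩, argument h : ⟨t, t⟩; result ⟨⟨t, t⟩, ⟨e, e⟩⟩.
[Y [q h]]: functor [q h] : ⟨⟨t, t⟩, ⟨e, e⟩⟩, argument Y : ⟨t, t⟩; result ⟨e, e⟩.
[P W]: functor P : ⟨⟨t, ⟨e, t⟩⟩, e⟩, argument W : ⟨t, ⟨e, t⟩⟩; result e.
[[Y [q h]] [P W]]: functor [Y [q h]] : ⟨e, e⟩, argument [P W] : e; result e.

e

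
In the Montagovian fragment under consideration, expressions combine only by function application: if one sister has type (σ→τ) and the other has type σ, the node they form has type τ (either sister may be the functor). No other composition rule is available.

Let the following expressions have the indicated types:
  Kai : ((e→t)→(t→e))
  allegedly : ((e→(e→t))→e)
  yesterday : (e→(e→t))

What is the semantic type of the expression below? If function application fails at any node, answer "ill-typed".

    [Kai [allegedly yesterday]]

ill-typed

[allegedly yesterday] — allegedly of type ((e→(e→t))→e) combines with yesterday of type (e→(e→t)): type e.
[Kai [allegedly yesterday]]: ((e→t)→(t→e)) and e cannot combine by function application — type clash.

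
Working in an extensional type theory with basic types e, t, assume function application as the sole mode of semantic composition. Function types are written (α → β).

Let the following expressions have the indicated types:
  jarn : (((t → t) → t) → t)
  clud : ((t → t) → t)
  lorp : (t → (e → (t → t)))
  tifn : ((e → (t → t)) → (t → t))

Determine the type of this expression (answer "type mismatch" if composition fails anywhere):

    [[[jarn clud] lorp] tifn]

[jarn clud] — jarn of type (((t → t) → t) → t) combines with clud of type ((t → t) → t): type t.
[[jarn clud] lorp] — lorp of type (t → (e → (t → t))) combines with [jarn clud] of type t: type (e → (t → t)).
[[[jarn clud] lorp] tifn] — tifn of type ((e → (t → t)) → (t → t)) combines with [[jarn clud] lorp] of type (e → (t → t)): type (t → t).

(t → t)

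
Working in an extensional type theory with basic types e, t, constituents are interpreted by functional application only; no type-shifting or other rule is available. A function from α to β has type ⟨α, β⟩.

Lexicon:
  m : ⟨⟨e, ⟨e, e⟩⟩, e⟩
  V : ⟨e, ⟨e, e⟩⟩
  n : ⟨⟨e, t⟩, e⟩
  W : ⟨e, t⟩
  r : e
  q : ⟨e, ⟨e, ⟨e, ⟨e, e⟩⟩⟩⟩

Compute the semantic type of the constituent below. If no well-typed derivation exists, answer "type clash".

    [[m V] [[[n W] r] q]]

[m V]: m is ⟨⟨e, ⟨e, e⟩⟩, e⟩, V is ⟨e, ⟨e, e⟩⟩; result e.
[n W]: n is ⟨⟨e, t⟩, e⟩, W is ⟨e, t⟩; result e.
[[n W] r]: e with e — neither is a function whose domain matches the other; composition fails here.

type clash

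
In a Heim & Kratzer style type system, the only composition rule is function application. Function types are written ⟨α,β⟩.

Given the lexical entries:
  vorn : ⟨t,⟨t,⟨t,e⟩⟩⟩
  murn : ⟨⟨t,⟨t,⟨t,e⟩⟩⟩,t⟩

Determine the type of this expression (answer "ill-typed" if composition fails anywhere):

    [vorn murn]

At [vorn murn], murn : ⟨⟨t,⟨t,⟨t,e⟩⟩⟩,t⟩ takes vorn : ⟨t,⟨t,⟨t,e⟩⟩⟩, giving t.

t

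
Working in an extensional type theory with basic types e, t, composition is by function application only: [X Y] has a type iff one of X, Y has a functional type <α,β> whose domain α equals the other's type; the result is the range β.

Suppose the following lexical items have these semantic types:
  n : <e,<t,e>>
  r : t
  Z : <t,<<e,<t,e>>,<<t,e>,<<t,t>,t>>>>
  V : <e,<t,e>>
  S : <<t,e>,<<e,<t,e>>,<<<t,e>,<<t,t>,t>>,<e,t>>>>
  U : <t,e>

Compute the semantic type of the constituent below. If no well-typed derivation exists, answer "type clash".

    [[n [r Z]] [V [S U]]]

[r Z] — Z of type <t,<<e,<t,e>>,<<t,e>,<<t,t>,t>>>> combines with r of type t: type <<e,<t,e>>,<<t,e>,<<t,t>,t>>>.
[n [r Z]] — [r Z] of type <<e,<t,e>>,<<t,e>,<<t,t>,t>>> combines with n of type <e,<t,e>>: type <<t,e>,<<t,t>,t>>.
[S U] — S of type <<t,e>,<<e,<t,e>>,<<<t,e>,<<t,t>,t>>,<e,t>>>> combines with U of type <t,e>: type <<e,<t,e>>,<<<t,e>,<<t,t>,t>>,<e,t>>>.
[V [S U]] — [S U] of type <<e,<t,e>>,<<<t,e>,<<t,t>,t>>,<e,t>>> combines with V of type <e,<t,e>>: type <<<t,e>,<<t,t>,t>>,<e,t>>.
[[n [r Z]] [V [S U]]] — [V [S U]] of type <<<t,e>,<<t,t>,t>>,<e,t>> combines with [n [r Z]] of type <<t,e>,<<t,t>,t>>: type <e,t>.

<e,t>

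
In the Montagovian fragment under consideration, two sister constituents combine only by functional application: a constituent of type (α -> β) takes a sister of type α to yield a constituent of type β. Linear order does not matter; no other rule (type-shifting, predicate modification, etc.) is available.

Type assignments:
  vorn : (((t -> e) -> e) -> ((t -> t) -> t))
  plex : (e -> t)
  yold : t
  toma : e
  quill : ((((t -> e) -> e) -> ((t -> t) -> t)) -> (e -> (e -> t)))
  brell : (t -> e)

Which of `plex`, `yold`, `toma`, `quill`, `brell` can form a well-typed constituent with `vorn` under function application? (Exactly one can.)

plex : (e -> t) — no; vorn wants ((t -> e) -> e), and plex wants e.
yold : t — no; vorn wants ((t -> e) -> e), and yold wants nothing (atomic).
toma : e — no; vorn wants ((t -> e) -> e), and toma wants nothing (atomic).
quill — combines: quill : ((((t -> e) -> e) -> ((t -> t) -> t)) -> (e -> (e -> t))) takes vorn : (((t -> e) -> e) -> ((t -> t) -> t)) as argument, giving (e -> (e -> t)).
brell : (t -> e) — no; vorn wants ((t -> e) -> e), and brell wants t.

quill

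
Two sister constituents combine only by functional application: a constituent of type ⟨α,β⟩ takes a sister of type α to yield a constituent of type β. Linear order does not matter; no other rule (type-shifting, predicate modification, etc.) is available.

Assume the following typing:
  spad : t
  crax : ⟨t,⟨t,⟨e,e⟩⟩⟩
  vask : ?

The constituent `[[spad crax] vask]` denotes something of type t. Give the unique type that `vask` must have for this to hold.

At [[spad crax] vask] (required: t): [spad crax] is ⟨t,⟨e,e⟩⟩, which is not a function with range t; hence vask is the functor — type ⟨⟨t,⟨e,e⟩⟩,t⟩.

⟨⟨t,⟨e,e⟩⟩,t⟩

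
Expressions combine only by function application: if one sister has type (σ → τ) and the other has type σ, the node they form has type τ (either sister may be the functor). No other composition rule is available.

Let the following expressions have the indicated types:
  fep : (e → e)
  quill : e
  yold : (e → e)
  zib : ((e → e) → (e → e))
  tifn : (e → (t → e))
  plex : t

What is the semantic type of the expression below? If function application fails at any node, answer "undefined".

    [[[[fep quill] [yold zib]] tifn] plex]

[fep quill] — fep of type (e → e) combines with quill of type e: type e.
[yold zib] — zib of type ((e → e) → (e → e)) combines with yold of type (e → e): type (e → e).
[[fep quill] [yold zib]] — [yold zib] of type (e → e) combines with [fep quill] of type e: type e.
[[[fep quill] [yold zib]] tifn] — tifn of type (e → (t → e)) combines with [[fep quill] [yold zib]] of type e: type (t → e).
[[[[fep quill] [yold zib]] tifn] plex] — [[[fep quill] [yold zib]] tifn] of type (t → e) combines with plex of type t: type e.

e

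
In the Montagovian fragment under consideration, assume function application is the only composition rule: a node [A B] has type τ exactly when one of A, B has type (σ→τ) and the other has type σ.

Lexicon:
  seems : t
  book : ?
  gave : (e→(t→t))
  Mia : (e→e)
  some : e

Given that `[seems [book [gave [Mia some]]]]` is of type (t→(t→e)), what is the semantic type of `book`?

((t→t)→(t→(t→(t→e))))

[seems [book [gave [Mia some]]]] must have type (t→(t→e)). The sister seems has type t; that is not a function onto (t→(t→e)), so [book [gave [Mia some]]] must be the functor, of type (t→(t→(t→e))).
[book [gave [Mia some]]] must have type (t→(t→(t→e))). The sister [gave [Mia some]] has type (t→t); that is not a function onto (t→(t→(t→e))), so book must be the functor, of type ((t→t)→(t→(t→(t→e)))).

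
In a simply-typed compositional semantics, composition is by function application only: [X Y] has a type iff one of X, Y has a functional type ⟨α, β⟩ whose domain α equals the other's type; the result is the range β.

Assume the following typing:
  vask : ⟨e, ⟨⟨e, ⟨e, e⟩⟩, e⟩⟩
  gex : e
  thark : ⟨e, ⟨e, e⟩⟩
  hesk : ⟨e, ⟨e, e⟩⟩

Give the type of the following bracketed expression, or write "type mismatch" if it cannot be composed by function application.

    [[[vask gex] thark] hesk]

[vask gex]: vask is ⟨e, ⟨⟨e, ⟨e, e⟩⟩, e⟩⟩, gex is e; result ⟨⟨e, ⟨e, e⟩⟩, e⟩.
[[vask gex] thark]: [vask gex] is ⟨⟨e, ⟨e, e⟩⟩, e⟩, thark is ⟨e, ⟨e, e⟩⟩; result e.
[[[vask gex] thark] hesk]: hesk is ⟨e, ⟨e, e⟩⟩, [[vask gex] thark] is e; result ⟨e, e⟩.

⟨e, e⟩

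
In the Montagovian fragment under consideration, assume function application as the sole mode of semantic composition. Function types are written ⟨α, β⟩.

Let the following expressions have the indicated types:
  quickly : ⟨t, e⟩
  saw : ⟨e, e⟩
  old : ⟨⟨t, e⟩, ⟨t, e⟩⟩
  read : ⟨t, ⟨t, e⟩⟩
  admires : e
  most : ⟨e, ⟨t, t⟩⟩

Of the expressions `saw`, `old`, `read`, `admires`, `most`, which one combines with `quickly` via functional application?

old

saw : ⟨e, e⟩ — no; quickly wants t, and saw wants e.
old — combines: old : ⟨⟨t, e⟩, ⟨t, e⟩⟩ takes quickly : ⟨t, e⟩ as argument, giving ⟨t, e⟩.
read : ⟨t, ⟨t, e⟩⟩ — no; quickly wants t, and read wants t.
admires : e — no; quickly wants t, and admires wants nothing (atomic).
most : ⟨e, ⟨t, t⟩⟩ — no; quickly wants t, and most wants e.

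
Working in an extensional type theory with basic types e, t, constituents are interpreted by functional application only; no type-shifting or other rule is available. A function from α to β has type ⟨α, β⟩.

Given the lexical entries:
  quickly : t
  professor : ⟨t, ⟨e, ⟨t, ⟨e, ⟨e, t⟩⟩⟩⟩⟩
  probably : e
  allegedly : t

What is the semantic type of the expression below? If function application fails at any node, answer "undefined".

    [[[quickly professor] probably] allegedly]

[quickly professor] — professor of type ⟨t, ⟨e, ⟨t, ⟨e, ⟨e, t⟩⟩⟩⟩⟩ combines with quickly of type t: type ⟨e, ⟨t, ⟨e, ⟨e, t⟩⟩⟩⟩.
[[quickly professor] probably] — [quickly professor] of type ⟨e, ⟨t, ⟨e, ⟨e, t⟩⟩⟩⟩ combines with probably of type e: type ⟨t, ⟨e, ⟨e, t⟩⟩⟩.
[[[quickly professor] probably] allegedly] — [[quickly professor] probably] of type ⟨t, ⟨e, ⟨e, t⟩⟩⟩ combines with allegedly of type t: type ⟨e, ⟨e, t⟩⟩.

⟨e, ⟨e, t⟩⟩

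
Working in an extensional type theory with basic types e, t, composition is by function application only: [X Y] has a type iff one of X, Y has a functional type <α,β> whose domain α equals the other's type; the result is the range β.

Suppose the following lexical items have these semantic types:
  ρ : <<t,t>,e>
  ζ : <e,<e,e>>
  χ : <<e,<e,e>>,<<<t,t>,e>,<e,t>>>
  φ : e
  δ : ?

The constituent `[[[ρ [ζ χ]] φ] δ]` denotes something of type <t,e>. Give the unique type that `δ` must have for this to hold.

At [[[ρ [ζ χ]] φ] δ] (required: <t,e>): [[ρ [ζ χ]] φ] is t, which is not a function with range <t,e>; hence δ is the functor — type <t,<t,e>>.

<t,<t,e>>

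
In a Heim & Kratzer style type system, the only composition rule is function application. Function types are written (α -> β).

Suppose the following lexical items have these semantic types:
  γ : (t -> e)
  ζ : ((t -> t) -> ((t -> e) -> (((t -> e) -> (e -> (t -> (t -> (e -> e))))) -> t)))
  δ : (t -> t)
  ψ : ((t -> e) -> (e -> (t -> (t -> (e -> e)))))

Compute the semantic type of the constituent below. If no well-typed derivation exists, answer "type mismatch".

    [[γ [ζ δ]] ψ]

[ζ δ] — ζ of type ((t -> t) -> ((t -> e) -> (((t -> e) -> (e -> (t -> (t -> (e -> e))))) -> t))) combines with δ of type (t -> t): type ((t -> e) -> (((t -> e) -> (e -> (t -> (t -> (e -> e))))) -> t)).
[γ [ζ δ]] — [ζ δ] of type ((t -> e) -> (((t -> e) -> (e -> (t -> (t -> (e -> e))))) -> t)) combines with γ of type (t -> e): type (((t -> e) -> (e -> (t -> (t -> (e -> e))))) -> t).
[[γ [ζ δ]] ψ] — [γ [ζ δ]] of type (((t -> e) -> (e -> (t -> (t -> (e -> e))))) -> t) combines with ψ of type ((t -> e) -> (e -> (t -> (t -> (e -> e))))): type t.

t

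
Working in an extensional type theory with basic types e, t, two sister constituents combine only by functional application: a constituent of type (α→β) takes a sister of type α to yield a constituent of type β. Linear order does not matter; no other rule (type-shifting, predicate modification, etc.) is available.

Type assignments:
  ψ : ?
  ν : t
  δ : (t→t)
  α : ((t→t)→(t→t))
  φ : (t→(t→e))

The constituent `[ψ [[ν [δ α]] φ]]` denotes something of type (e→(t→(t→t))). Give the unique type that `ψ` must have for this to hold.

For [ψ [[ν [δ α]] φ]] to have type (e→(t→(t→t))) with [[ν [δ α]] φ] of type (t→e), ψ must be the function: ψ : ((t→e)→(e→(t→(t→t)))).

((t→e)→(e→(t→(t→t))))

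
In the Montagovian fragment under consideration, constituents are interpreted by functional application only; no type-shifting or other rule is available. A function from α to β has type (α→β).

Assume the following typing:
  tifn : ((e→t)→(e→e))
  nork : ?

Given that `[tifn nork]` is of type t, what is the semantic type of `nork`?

At [tifn nork] (required: t): tifn is ((e→t)→(e→e)), which is not a function with range t; hence nork is the functor — type (((e→t)→(e→e))→t).

(((e→t)→(e→e))→t)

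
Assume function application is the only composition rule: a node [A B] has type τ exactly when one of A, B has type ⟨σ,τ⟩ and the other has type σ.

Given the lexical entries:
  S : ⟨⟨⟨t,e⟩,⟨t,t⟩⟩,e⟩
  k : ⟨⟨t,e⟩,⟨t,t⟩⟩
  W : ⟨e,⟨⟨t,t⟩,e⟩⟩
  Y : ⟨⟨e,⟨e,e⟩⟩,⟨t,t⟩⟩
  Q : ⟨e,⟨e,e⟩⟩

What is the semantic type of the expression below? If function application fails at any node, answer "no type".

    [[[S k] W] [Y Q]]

[S k] — S of type ⟨⟨⟨t,e⟩,⟨t,t⟩⟩,e⟩ combines with k of type ⟨⟨t,e⟩,⟨t,t⟩⟩: type e.
[[S k] W] — W of type ⟨e,⟨⟨t,t⟩,e⟩⟩ combines with [S k] of type e: type ⟨⟨t,t⟩,e⟩.
[Y Q] — Y of type ⟨⟨e,⟨e,e⟩⟩,⟨t,t⟩⟩ combines with Q of type ⟨e,⟨e,e⟩⟩: type ⟨t,t⟩.
[[[S k] W] [Y Q]] — [[S k] W] of type ⟨⟨t,t⟩,e⟩ combines with [Y Q] of type ⟨t,t⟩: type e.

e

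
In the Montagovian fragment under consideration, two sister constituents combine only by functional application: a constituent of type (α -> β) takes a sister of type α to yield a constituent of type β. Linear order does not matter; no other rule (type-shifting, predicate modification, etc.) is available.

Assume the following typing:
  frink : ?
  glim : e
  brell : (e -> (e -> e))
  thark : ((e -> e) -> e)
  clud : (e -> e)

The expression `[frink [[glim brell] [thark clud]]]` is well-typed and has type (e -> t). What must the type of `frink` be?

(e -> (e -> t))

For [frink [[glim brell] [thark clud]]] to have type (e -> t) with [[glim brell] [thark clud]] of type e, frink must be the function: frink : (e -> (e -> t)).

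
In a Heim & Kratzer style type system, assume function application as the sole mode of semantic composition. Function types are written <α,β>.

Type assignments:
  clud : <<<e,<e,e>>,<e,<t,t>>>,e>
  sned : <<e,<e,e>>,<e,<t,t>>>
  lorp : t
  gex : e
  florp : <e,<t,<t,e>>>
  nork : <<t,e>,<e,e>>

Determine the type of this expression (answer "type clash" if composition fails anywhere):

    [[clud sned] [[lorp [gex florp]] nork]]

e

[clud sned]: clud is <<<e,<e,e>>,<e,<t,t>>>,e>, sned is <<e,<e,e>>,<e,<t,t>>>; result e.
[gex florp]: florp is <e,<t,<t,e>>>, gex is e; result <t,<t,e>>.
[lorp [gex florp]]: [gex florp] is <t,<t,e>>, lorp is t; result <t,e>.
[[lorp [gex florp]] nork]: nork is <<t,e>,<e,e>>, [lorp [gex florp]] is <t,e>; result <e,e>.
[[clud sned] [[lorp [gex florp]] nork]]: [[lorp [gex florp]] nork] is <e,e>, [clud sned] is e; result e.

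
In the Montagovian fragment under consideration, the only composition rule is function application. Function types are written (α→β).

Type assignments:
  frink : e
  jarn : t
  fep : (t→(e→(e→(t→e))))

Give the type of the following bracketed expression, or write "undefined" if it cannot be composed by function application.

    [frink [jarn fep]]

(e→(t→e))

[jarn fep]: (t→(e→(e→(t→e)))) applied to t yields (e→(e→(t→e))).
[frink [jarn fep]]: (e→(e→(t→e))) applied to e yields (e→(t→e)).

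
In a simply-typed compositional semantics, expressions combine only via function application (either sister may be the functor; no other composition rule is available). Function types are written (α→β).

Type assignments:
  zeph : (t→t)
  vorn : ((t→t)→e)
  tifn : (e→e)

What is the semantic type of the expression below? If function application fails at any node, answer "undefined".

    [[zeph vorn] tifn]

[zeph vorn]: vorn is ((t→t)→e), zeph is (t→t); result e.
[[zeph vorn] tifn]: tifn is (e→e), [zeph vorn] is e; result e.

e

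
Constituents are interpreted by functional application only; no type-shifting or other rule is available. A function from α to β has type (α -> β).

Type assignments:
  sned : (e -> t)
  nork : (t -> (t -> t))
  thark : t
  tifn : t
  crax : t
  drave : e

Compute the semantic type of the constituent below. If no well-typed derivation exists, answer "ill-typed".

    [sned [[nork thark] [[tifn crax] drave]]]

[nork thark]: functor nork : (t -> (t -> t)), argument thark : t; result (t -> t).
[tifn crax]: t and t cannot combine by function application — type clash.

ill-typed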